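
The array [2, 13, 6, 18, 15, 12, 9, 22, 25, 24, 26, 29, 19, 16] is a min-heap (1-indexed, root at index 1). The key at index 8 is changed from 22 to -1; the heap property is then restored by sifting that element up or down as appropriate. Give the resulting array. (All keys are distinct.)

[-1, 2, 6, 13, 15, 12, 9, 18, 25, 24, 26, 29, 19, 16]

set index 8 from 22 to -1 → [2, 13, 6, 18, 15, 12, 9, -1, 25, 24, 26, 29, 19, 16]
-1 < parent 18 at index 4, swap → [2, 13, 6, -1, 15, 12, 9, 18, 25, 24, 26, 29, 19, 16]
-1 < parent 13 at index 2, swap → [2, -1, 6, 13, 15, 12, 9, 18, 25, 24, 26, 29, 19, 16]
-1 < parent 2 at index 1, swap → [-1, 2, 6, 13, 15, 12, 9, 18, 25, 24, 26, 29, 19, 16]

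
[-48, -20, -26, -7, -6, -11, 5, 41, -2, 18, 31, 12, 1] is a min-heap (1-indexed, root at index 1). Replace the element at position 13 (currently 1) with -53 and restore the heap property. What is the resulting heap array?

[-53, -20, -48, -7, -6, -26, 5, 41, -2, 18, 31, 12, -11]

set index 13 from 1 to -53 → [-48, -20, -26, -7, -6, -11, 5, 41, -2, 18, 31, 12, -53]
-53 < parent -11 at index 6, swap → [-48, -20, -26, -7, -6, -53, 5, 41, -2, 18, 31, 12, -11]
-53 < parent -26 at index 3, swap → [-48, -20, -53, -7, -6, -26, 5, 41, -2, 18, 31, 12, -11]
-53 < parent -48 at index 1, swap → [-53, -20, -48, -7, -6, -26, 5, 41, -2, 18, 31, 12, -11]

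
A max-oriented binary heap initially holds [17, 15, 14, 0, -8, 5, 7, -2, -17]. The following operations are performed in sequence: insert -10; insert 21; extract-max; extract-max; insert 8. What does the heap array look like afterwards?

insert -10:
  append -10 at index 9 → [17, 15, 14, 0, -8, 5, 7, -2, -17, -10] (no swap needed)
insert 21:
  append 21 at index 10 → [17, 15, 14, 0, -8, 5, 7, -2, -17, -10, 21]
  21 > parent -8 at index 4, swap → [17, 15, 14, 0, 21, 5, 7, -2, -17, -10, -8]
  21 > parent 15 at index 1, swap → [17, 21, 14, 0, 15, 5, 7, -2, -17, -10, -8]
  21 > parent 17 at index 0, swap → [21, 17, 14, 0, 15, 5, 7, -2, -17, -10, -8]
extract-max → returns 21:
  remove root 21; move last element -8 to root → [-8, 17, 14, 0, 15, 5, 7, -2, -17, -10]
  -8 vs larger child 17 at index 1, swap → [17, -8, 14, 0, 15, 5, 7, -2, -17, -10]
  -8 vs larger child 15 at index 4, swap → [17, 15, 14, 0, -8, 5, 7, -2, -17, -10]
extract-max → returns 17:
  remove root 17; move last element -10 to root → [-10, 15, 14, 0, -8, 5, 7, -2, -17]
  -10 vs larger child 15 at index 1, swap → [15, -10, 14, 0, -8, 5, 7, -2, -17]
  -10 vs larger child 0 at index 3, swap → [15, 0, 14, -10, -8, 5, 7, -2, -17]
  -10 vs larger child -2 at index 7, swap → [15, 0, 14, -2, -8, 5, 7, -10, -17]
insert 8:
  append 8 at index 9 → [15, 0, 14, -2, -8, 5, 7, -10, -17, 8]
  8 > parent -8 at index 4, swap → [15, 0, 14, -2, 8, 5, 7, -10, -17, -8]
  8 > parent 0 at index 1, swap → [15, 8, 14, -2, 0, 5, 7, -10, -17, -8]

[15, 8, 14, -2, 0, 5, 7, -10, -17, -8]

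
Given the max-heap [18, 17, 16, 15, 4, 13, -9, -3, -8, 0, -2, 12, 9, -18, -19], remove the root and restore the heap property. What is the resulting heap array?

remove root 18; move last element -19 to root → [-19, 17, 16, 15, 4, 13, -9, -3, -8, 0, -2, 12, 9, -18]
-19 vs larger child 17 at index 1, swap → [17, -19, 16, 15, 4, 13, -9, -3, -8, 0, -2, 12, 9, -18]
-19 vs larger child 15 at index 3, swap → [17, 15, 16, -19, 4, 13, -9, -3, -8, 0, -2, 12, 9, -18]
-19 vs larger child -3 at index 7, swap → [17, 15, 16, -3, 4, 13, -9, -19, -8, 0, -2, 12, 9, -18]

[17, 15, 16, -3, 4, 13, -9, -19, -8, 0, -2, 12, 9, -18]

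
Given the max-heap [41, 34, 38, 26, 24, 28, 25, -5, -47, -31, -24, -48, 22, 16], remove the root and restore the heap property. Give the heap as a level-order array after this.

remove root 41; move last element 16 to root → [16, 34, 38, 26, 24, 28, 25, -5, -47, -31, -24, -48, 22]
16 vs larger child 38 at index 2, swap → [38, 34, 16, 26, 24, 28, 25, -5, -47, -31, -24, -48, 22]
16 vs larger child 28 at index 5, swap → [38, 34, 28, 26, 24, 16, 25, -5, -47, -31, -24, -48, 22]
16 vs larger child 22 at index 12, swap → [38, 34, 28, 26, 24, 22, 25, -5, -47, -31, -24, -48, 16]

[38, 34, 28, 26, 24, 22, 25, -5, -47, -31, -24, -48, 16]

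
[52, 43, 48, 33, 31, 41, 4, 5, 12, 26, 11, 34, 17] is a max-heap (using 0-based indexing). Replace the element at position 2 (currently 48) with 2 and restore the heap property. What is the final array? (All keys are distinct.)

set index 2 from 48 to 2 → [52, 43, 2, 33, 31, 41, 4, 5, 12, 26, 11, 34, 17]
2 vs larger child 41 at index 5, swap → [52, 43, 41, 33, 31, 2, 4, 5, 12, 26, 11, 34, 17]
2 vs larger child 34 at index 11, swap → [52, 43, 41, 33, 31, 34, 4, 5, 12, 26, 11, 2, 17]

[52, 43, 41, 33, 31, 34, 4, 5, 12, 26, 11, 2, 17]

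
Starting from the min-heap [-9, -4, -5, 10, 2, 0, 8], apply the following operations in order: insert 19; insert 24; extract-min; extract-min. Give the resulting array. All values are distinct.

[-4, 2, 0, 10, 19, 24, 8]

insert 19:
  append 19 at index 7 → [-9, -4, -5, 10, 2, 0, 8, 19] (no swap needed)
insert 24:
  append 24 at index 8 → [-9, -4, -5, 10, 2, 0, 8, 19, 24] (no swap needed)
extract-min → returns -9:
  remove root -9; move last element 24 to root → [24, -4, -5, 10, 2, 0, 8, 19]
  24 vs smaller child -5 at index 2, swap → [-5, -4, 24, 10, 2, 0, 8, 19]
  24 vs smaller child 0 at index 5, swap → [-5, -4, 0, 10, 2, 24, 8, 19]
extract-min → returns -5:
  remove root -5; move last element 19 to root → [19, -4, 0, 10, 2, 24, 8]
  19 vs smaller child -4 at index 1, swap → [-4, 19, 0, 10, 2, 24, 8]
  19 vs smaller child 2 at index 4, swap → [-4, 2, 0, 10, 19, 24, 8]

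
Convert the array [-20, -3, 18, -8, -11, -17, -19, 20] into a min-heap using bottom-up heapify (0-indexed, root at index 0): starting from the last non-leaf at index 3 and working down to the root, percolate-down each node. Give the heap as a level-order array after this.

sift down from index 3: already satisfies heap property
sift down from index 2:
  18 vs smaller child -19 at index 6, swap → [-20, -3, -19, -8, -11, -17, 18, 20]
sift down from index 1:
  -3 vs smaller child -11 at index 4, swap → [-20, -11, -19, -8, -3, -17, 18, 20]
sift down from index 0: already satisfies heap property

[-20, -11, -19, -8, -3, -17, 18, 20]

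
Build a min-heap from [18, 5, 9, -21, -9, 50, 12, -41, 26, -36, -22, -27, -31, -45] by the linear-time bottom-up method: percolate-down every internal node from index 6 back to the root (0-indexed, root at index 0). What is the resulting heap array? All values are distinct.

[-45, -41, -31, -21, -36, -27, 9, 5, 26, -9, -22, 18, 50, 12]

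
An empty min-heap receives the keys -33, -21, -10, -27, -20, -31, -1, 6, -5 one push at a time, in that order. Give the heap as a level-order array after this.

Insert -33:
  append -33 at index 0 → [-33] (no swap needed)
Insert -21:
  append -21 at index 1 → [-33, -21] (no swap needed)
Insert -10:
  append -10 at index 2 → [-33, -21, -10] (no swap needed)
Insert -27:
  append -27 at index 3 → [-33, -21, -10, -27]
  -27 < parent -21 at index 1, swap → [-33, -27, -10, -21]
Insert -20:
  append -20 at index 4 → [-33, -27, -10, -21, -20] (no swap needed)
Insert -31:
  append -31 at index 5 → [-33, -27, -10, -21, -20, -31]
  -31 < parent -10 at index 2, swap → [-33, -27, -31, -21, -20, -10]
Insert -1:
  append -1 at index 6 → [-33, -27, -31, -21, -20, -10, -1] (no swap needed)
Insert 6:
  append 6 at index 7 → [-33, -27, -31, -21, -20, -10, -1, 6] (no swap needed)
Insert -5:
  append -5 at index 8 → [-33, -27, -31, -21, -20, -10, -1, 6, -5] (no swap needed)

[-33, -27, -31, -21, -20, -10, -1, 6, -5]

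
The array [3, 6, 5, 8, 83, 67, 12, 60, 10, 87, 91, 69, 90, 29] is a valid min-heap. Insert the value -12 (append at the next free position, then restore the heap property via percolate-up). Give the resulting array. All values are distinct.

[-12, 6, 3, 8, 83, 67, 5, 60, 10, 87, 91, 69, 90, 29, 12]

append -12 at index 14 → [3, 6, 5, 8, 83, 67, 12, 60, 10, 87, 91, 69, 90, 29, -12]
-12 < parent 12 at index 6, swap → [3, 6, 5, 8, 83, 67, -12, 60, 10, 87, 91, 69, 90, 29, 12]
-12 < parent 5 at index 2, swap → [3, 6, -12, 8, 83, 67, 5, 60, 10, 87, 91, 69, 90, 29, 12]
-12 < parent 3 at index 0, swap → [-12, 6, 3, 8, 83, 67, 5, 60, 10, 87, 91, 69, 90, 29, 12]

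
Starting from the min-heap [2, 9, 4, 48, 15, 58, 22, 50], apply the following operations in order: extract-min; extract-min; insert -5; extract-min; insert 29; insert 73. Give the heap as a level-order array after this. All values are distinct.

extract-min → returns 2:
  remove root 2; move last element 50 to root → [50, 9, 4, 48, 15, 58, 22]
  50 vs smaller child 4 at index 2, swap → [4, 9, 50, 48, 15, 58, 22]
  50 vs smaller child 22 at index 6, swap → [4, 9, 22, 48, 15, 58, 50]
extract-min → returns 4:
  remove root 4; move last element 50 to root → [50, 9, 22, 48, 15, 58]
  50 vs smaller child 9 at index 1, swap → [9, 50, 22, 48, 15, 58]
  50 vs smaller child 15 at index 4, swap → [9, 15, 22, 48, 50, 58]
insert -5:
  append -5 at index 6 → [9, 15, 22, 48, 50, 58, -5]
  -5 < parent 22 at index 2, swap → [9, 15, -5, 48, 50, 58, 22]
  -5 < parent 9 at index 0, swap → [-5, 15, 9, 48, 50, 58, 22]
extract-min → returns -5:
  remove root -5; move last element 22 to root → [22, 15, 9, 48, 50, 58]
  22 vs smaller child 9 at index 2, swap → [9, 15, 22, 48, 50, 58]
insert 29:
  append 29 at index 6 → [9, 15, 22, 48, 50, 58, 29] (no swap needed)
insert 73:
  append 73 at index 7 → [9, 15, 22, 48, 50, 58, 29, 73] (no swap needed)

[9, 15, 22, 48, 50, 58, 29, 73]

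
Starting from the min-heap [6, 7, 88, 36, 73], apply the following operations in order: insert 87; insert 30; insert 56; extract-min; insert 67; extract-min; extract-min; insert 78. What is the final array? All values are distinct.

insert 87:
  append 87 at index 5 → [6, 7, 88, 36, 73, 87]
  87 < parent 88 at index 2, swap → [6, 7, 87, 36, 73, 88]
insert 30:
  append 30 at index 6 → [6, 7, 87, 36, 73, 88, 30]
  30 < parent 87 at index 2, swap → [6, 7, 30, 36, 73, 88, 87]
insert 56:
  append 56 at index 7 → [6, 7, 30, 36, 73, 88, 87, 56] (no swap needed)
extract-min → returns 6:
  remove root 6; move last element 56 to root → [56, 7, 30, 36, 73, 88, 87]
  56 vs smaller child 7 at index 1, swap → [7, 56, 30, 36, 73, 88, 87]
  56 vs smaller child 36 at index 3, swap → [7, 36, 30, 56, 73, 88, 87]
insert 67:
  append 67 at index 7 → [7, 36, 30, 56, 73, 88, 87, 67] (no swap needed)
extract-min → returns 7:
  remove root 7; move last element 67 to root → [67, 36, 30, 56, 73, 88, 87]
  67 vs smaller child 30 at index 2, swap → [30, 36, 67, 56, 73, 88, 87]
extract-min → returns 30:
  remove root 30; move last element 87 to root → [87, 36, 67, 56, 73, 88]
  87 vs smaller child 36 at index 1, swap → [36, 87, 67, 56, 73, 88]
  87 vs smaller child 56 at index 3, swap → [36, 56, 67, 87, 73, 88]
insert 78:
  append 78 at index 6 → [36, 56, 67, 87, 73, 88, 78] (no swap needed)

[36, 56, 67, 87, 73, 88, 78]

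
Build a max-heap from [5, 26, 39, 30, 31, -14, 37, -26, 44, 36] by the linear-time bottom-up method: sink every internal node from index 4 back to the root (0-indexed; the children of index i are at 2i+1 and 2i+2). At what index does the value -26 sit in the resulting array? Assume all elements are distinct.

7

sift down from index 4:
  31 vs only child 36 at index 9, swap → [5, 26, 39, 30, 36, -14, 37, -26, 44, 31]
sift down from index 3:
  30 vs larger child 44 at index 8, swap → [5, 26, 39, 44, 36, -14, 37, -26, 30, 31]
sift down from index 2: already satisfies heap property
sift down from index 1:
  26 vs larger child 44 at index 3, swap → [5, 44, 39, 26, 36, -14, 37, -26, 30, 31]
  26 vs larger child 30 at index 8, swap → [5, 44, 39, 30, 36, -14, 37, -26, 26, 31]
sift down from index 0:
  5 vs larger child 44 at index 1, swap → [44, 5, 39, 30, 36, -14, 37, -26, 26, 31]
  5 vs larger child 36 at index 4, swap → [44, 36, 39, 30, 5, -14, 37, -26, 26, 31]
  5 vs only child 31 at index 9, swap → [44, 36, 39, 30, 31, -14, 37, -26, 26, 5]
resulting array: [44, 36, 39, 30, 31, -14, 37, -26, 26, 5]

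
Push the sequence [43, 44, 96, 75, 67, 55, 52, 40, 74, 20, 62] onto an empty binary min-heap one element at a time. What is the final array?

[20, 40, 52, 44, 43, 96, 55, 75, 74, 67, 62]

Insert 43:
  append 43 at index 0 → [43] (no swap needed)
Insert 44:
  append 44 at index 1 → [43, 44] (no swap needed)
Insert 96:
  append 96 at index 2 → [43, 44, 96] (no swap needed)
Insert 75:
  append 75 at index 3 → [43, 44, 96, 75] (no swap needed)
Insert 67:
  append 67 at index 4 → [43, 44, 96, 75, 67] (no swap needed)
Insert 55:
  append 55 at index 5 → [43, 44, 96, 75, 67, 55]
  55 < parent 96 at index 2, swap → [43, 44, 55, 75, 67, 96]
Insert 52:
  append 52 at index 6 → [43, 44, 55, 75, 67, 96, 52]
  52 < parent 55 at index 2, swap → [43, 44, 52, 75, 67, 96, 55]
Insert 40:
  append 40 at index 7 → [43, 44, 52, 75, 67, 96, 55, 40]
  40 < parent 75 at index 3, swap → [43, 44, 52, 40, 67, 96, 55, 75]
  40 < parent 44 at index 1, swap → [43, 40, 52, 44, 67, 96, 55, 75]
  40 < parent 43 at index 0, swap → [40, 43, 52, 44, 67, 96, 55, 75]
Insert 74:
  append 74 at index 8 → [40, 43, 52, 44, 67, 96, 55, 75, 74] (no swap needed)
Insert 20:
  append 20 at index 9 → [40, 43, 52, 44, 67, 96, 55, 75, 74, 20]
  20 < parent 67 at index 4, swap → [40, 43, 52, 44, 20, 96, 55, 75, 74, 67]
  20 < parent 43 at index 1, swap → [40, 20, 52, 44, 43, 96, 55, 75, 74, 67]
  20 < parent 40 at index 0, swap → [20, 40, 52, 44, 43, 96, 55, 75, 74, 67]
Insert 62:
  append 62 at index 10 → [20, 40, 52, 44, 43, 96, 55, 75, 74, 67, 62] (no swap needed)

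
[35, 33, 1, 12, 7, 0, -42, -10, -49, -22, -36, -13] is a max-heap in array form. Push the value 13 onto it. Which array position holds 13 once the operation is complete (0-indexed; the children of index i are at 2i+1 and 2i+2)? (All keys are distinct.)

2

append 13 at index 12 → [35, 33, 1, 12, 7, 0, -42, -10, -49, -22, -36, -13, 13]
13 > parent 0 at index 5, swap → [35, 33, 1, 12, 7, 13, -42, -10, -49, -22, -36, -13, 0]
13 > parent 1 at index 2, swap → [35, 33, 13, 12, 7, 1, -42, -10, -49, -22, -36, -13, 0]
resulting array: [35, 33, 13, 12, 7, 1, -42, -10, -49, -22, -36, -13, 0]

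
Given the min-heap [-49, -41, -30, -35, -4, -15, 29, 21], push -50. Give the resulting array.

[-50, -49, -30, -41, -4, -15, 29, 21, -35]

append -50 at index 8 → [-49, -41, -30, -35, -4, -15, 29, 21, -50]
-50 < parent -35 at index 3, swap → [-49, -41, -30, -50, -4, -15, 29, 21, -35]
-50 < parent -41 at index 1, swap → [-49, -50, -30, -41, -4, -15, 29, 21, -35]
-50 < parent -49 at index 0, swap → [-50, -49, -30, -41, -4, -15, 29, 21, -35]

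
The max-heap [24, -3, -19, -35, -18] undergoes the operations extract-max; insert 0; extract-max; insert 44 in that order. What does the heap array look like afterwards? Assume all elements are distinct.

[44, -3, -19, -35, -18]

extract-max → returns 24:
  remove root 24; move last element -18 to root → [-18, -3, -19, -35]
  -18 vs larger child -3 at index 1, swap → [-3, -18, -19, -35]
insert 0:
  append 0 at index 4 → [-3, -18, -19, -35, 0]
  0 > parent -18 at index 1, swap → [-3, 0, -19, -35, -18]
  0 > parent -3 at index 0, swap → [0, -3, -19, -35, -18]
extract-max → returns 0:
  remove root 0; move last element -18 to root → [-18, -3, -19, -35]
  -18 vs larger child -3 at index 1, swap → [-3, -18, -19, -35]
insert 44:
  append 44 at index 4 → [-3, -18, -19, -35, 44]
  44 > parent -18 at index 1, swap → [-3, 44, -19, -35, -18]
  44 > parent -3 at index 0, swap → [44, -3, -19, -35, -18]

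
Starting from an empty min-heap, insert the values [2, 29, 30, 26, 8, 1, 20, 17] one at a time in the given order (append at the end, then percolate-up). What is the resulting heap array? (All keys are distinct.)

Insert 2:
  append 2 at index 0 → [2] (no swap needed)
Insert 29:
  append 29 at index 1 → [2, 29] (no swap needed)
Insert 30:
  append 30 at index 2 → [2, 29, 30] (no swap needed)
Insert 26:
  append 26 at index 3 → [2, 29, 30, 26]
  26 < parent 29 at index 1, swap → [2, 26, 30, 29]
Insert 8:
  append 8 at index 4 → [2, 26, 30, 29, 8]
  8 < parent 26 at index 1, swap → [2, 8, 30, 29, 26]
Insert 1:
  append 1 at index 5 → [2, 8, 30, 29, 26, 1]
  1 < parent 30 at index 2, swap → [2, 8, 1, 29, 26, 30]
  1 < parent 2 at index 0, swap → [1, 8, 2, 29, 26, 30]
Insert 20:
  append 20 at index 6 → [1, 8, 2, 29, 26, 30, 20] (no swap needed)
Insert 17:
  append 17 at index 7 → [1, 8, 2, 29, 26, 30, 20, 17]
  17 < parent 29 at index 3, swap → [1, 8, 2, 17, 26, 30, 20, 29]

[1, 8, 2, 17, 26, 30, 20, 29]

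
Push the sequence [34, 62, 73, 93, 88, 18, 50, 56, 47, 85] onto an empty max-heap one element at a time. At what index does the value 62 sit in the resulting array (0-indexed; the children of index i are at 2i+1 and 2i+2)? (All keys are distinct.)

2

Insert 34:
  append 34 at index 0 → [34] (no swap needed)
Insert 62:
  append 62 at index 1 → [34, 62]
  62 > parent 34 at index 0, swap → [62, 34]
Insert 73:
  append 73 at index 2 → [62, 34, 73]
  73 > parent 62 at index 0, swap → [73, 34, 62]
Insert 93:
  append 93 at index 3 → [73, 34, 62, 93]
  93 > parent 34 at index 1, swap → [73, 93, 62, 34]
  93 > parent 73 at index 0, swap → [93, 73, 62, 34]
Insert 88:
  append 88 at index 4 → [93, 73, 62, 34, 88]
  88 > parent 73 at index 1, swap → [93, 88, 62, 34, 73]
Insert 18:
  append 18 at index 5 → [93, 88, 62, 34, 73, 18] (no swap needed)
Insert 50:
  append 50 at index 6 → [93, 88, 62, 34, 73, 18, 50] (no swap needed)
Insert 56:
  append 56 at index 7 → [93, 88, 62, 34, 73, 18, 50, 56]
  56 > parent 34 at index 3, swap → [93, 88, 62, 56, 73, 18, 50, 34]
Insert 47:
  append 47 at index 8 → [93, 88, 62, 56, 73, 18, 50, 34, 47] (no swap needed)
Insert 85:
  append 85 at index 9 → [93, 88, 62, 56, 73, 18, 50, 34, 47, 85]
  85 > parent 73 at index 4, swap → [93, 88, 62, 56, 85, 18, 50, 34, 47, 73]
resulting array: [93, 88, 62, 56, 85, 18, 50, 34, 47, 73]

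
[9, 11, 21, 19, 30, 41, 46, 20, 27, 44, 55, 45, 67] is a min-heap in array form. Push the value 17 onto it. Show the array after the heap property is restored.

append 17 at index 13 → [9, 11, 21, 19, 30, 41, 46, 20, 27, 44, 55, 45, 67, 17]
17 < parent 46 at index 6, swap → [9, 11, 21, 19, 30, 41, 17, 20, 27, 44, 55, 45, 67, 46]
17 < parent 21 at index 2, swap → [9, 11, 17, 19, 30, 41, 21, 20, 27, 44, 55, 45, 67, 46]

[9, 11, 17, 19, 30, 41, 21, 20, 27, 44, 55, 45, 67, 46]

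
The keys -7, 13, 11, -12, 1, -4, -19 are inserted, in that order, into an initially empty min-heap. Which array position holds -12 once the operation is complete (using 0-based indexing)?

Insert -7:
  append -7 at index 0 → [-7] (no swap needed)
Insert 13:
  append 13 at index 1 → [-7, 13] (no swap needed)
Insert 11:
  append 11 at index 2 → [-7, 13, 11] (no swap needed)
Insert -12:
  append -12 at index 3 → [-7, 13, 11, -12]
  -12 < parent 13 at index 1, swap → [-7, -12, 11, 13]
  -12 < parent -7 at index 0, swap → [-12, -7, 11, 13]
Insert 1:
  append 1 at index 4 → [-12, -7, 11, 13, 1] (no swap needed)
Insert -4:
  append -4 at index 5 → [-12, -7, 11, 13, 1, -4]
  -4 < parent 11 at index 2, swap → [-12, -7, -4, 13, 1, 11]
Insert -19:
  append -19 at index 6 → [-12, -7, -4, 13, 1, 11, -19]
  -19 < parent -4 at index 2, swap → [-12, -7, -19, 13, 1, 11, -4]
  -19 < parent -12 at index 0, swap → [-19, -7, -12, 13, 1, 11, -4]
resulting array: [-19, -7, -12, 13, 1, 11, -4]

2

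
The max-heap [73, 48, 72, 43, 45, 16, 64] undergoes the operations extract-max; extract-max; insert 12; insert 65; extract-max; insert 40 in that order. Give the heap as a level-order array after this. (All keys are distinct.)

[64, 48, 40, 43, 45, 12, 16]

extract-max → returns 73:
  remove root 73; move last element 64 to root → [64, 48, 72, 43, 45, 16]
  64 vs larger child 72 at index 2, swap → [72, 48, 64, 43, 45, 16]
extract-max → returns 72:
  remove root 72; move last element 16 to root → [16, 48, 64, 43, 45]
  16 vs larger child 64 at index 2, swap → [64, 48, 16, 43, 45]
insert 12:
  append 12 at index 5 → [64, 48, 16, 43, 45, 12] (no swap needed)
insert 65:
  append 65 at index 6 → [64, 48, 16, 43, 45, 12, 65]
  65 > parent 16 at index 2, swap → [64, 48, 65, 43, 45, 12, 16]
  65 > parent 64 at index 0, swap → [65, 48, 64, 43, 45, 12, 16]
extract-max → returns 65:
  remove root 65; move last element 16 to root → [16, 48, 64, 43, 45, 12]
  16 vs larger child 64 at index 2, swap → [64, 48, 16, 43, 45, 12]
insert 40:
  append 40 at index 6 → [64, 48, 16, 43, 45, 12, 40]
  40 > parent 16 at index 2, swap → [64, 48, 40, 43, 45, 12, 16]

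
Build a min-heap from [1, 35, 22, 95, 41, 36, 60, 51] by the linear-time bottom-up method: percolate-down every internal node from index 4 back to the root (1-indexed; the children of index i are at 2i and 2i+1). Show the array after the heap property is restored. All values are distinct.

[1, 35, 22, 51, 41, 36, 60, 95]

sift down from index 4:
  95 vs only child 51 at index 8, swap → [1, 35, 22, 51, 41, 36, 60, 95]
sift down from index 3: already satisfies heap property
sift down from index 2: already satisfies heap property
sift down from index 1: already satisfies heap property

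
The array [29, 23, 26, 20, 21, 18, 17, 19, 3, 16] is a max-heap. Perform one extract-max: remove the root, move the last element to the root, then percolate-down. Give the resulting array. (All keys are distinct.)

remove root 29; move last element 16 to root → [16, 23, 26, 20, 21, 18, 17, 19, 3]
16 vs larger child 26 at index 2, swap → [26, 23, 16, 20, 21, 18, 17, 19, 3]
16 vs larger child 18 at index 5, swap → [26, 23, 18, 20, 21, 16, 17, 19, 3]

[26, 23, 18, 20, 21, 16, 17, 19, 3]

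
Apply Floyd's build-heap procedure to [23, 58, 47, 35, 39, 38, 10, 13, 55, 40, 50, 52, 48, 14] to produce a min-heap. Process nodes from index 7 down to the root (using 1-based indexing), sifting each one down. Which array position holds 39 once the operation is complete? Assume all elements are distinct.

5

sift down from index 7: already satisfies heap property
sift down from index 6: already satisfies heap property
sift down from index 5: already satisfies heap property
sift down from index 4:
  35 vs smaller child 13 at index 8, swap → [23, 58, 47, 13, 39, 38, 10, 35, 55, 40, 50, 52, 48, 14]
sift down from index 3:
  47 vs smaller child 10 at index 7, swap → [23, 58, 10, 13, 39, 38, 47, 35, 55, 40, 50, 52, 48, 14]
  47 vs only child 14 at index 14, swap → [23, 58, 10, 13, 39, 38, 14, 35, 55, 40, 50, 52, 48, 47]
sift down from index 2:
  58 vs smaller child 13 at index 4, swap → [23, 13, 10, 58, 39, 38, 14, 35, 55, 40, 50, 52, 48, 47]
  58 vs smaller child 35 at index 8, swap → [23, 13, 10, 35, 39, 38, 14, 58, 55, 40, 50, 52, 48, 47]
sift down from index 1:
  23 vs smaller child 10 at index 3, swap → [10, 13, 23, 35, 39, 38, 14, 58, 55, 40, 50, 52, 48, 47]
  23 vs smaller child 14 at index 7, swap → [10, 13, 14, 35, 39, 38, 23, 58, 55, 40, 50, 52, 48, 47]
resulting array: [10, 13, 14, 35, 39, 38, 23, 58, 55, 40, 50, 52, 48, 47]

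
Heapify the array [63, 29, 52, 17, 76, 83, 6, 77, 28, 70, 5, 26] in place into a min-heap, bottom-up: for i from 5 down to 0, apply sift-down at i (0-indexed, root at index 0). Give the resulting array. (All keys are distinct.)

sift down from index 5:
  83 vs only child 26 at index 11, swap → [63, 29, 52, 17, 76, 26, 6, 77, 28, 70, 5, 83]
sift down from index 4:
  76 vs smaller child 5 at index 10, swap → [63, 29, 52, 17, 5, 26, 6, 77, 28, 70, 76, 83]
sift down from index 3: already satisfies heap property
sift down from index 2:
  52 vs smaller child 6 at index 6, swap → [63, 29, 6, 17, 5, 26, 52, 77, 28, 70, 76, 83]
sift down from index 1:
  29 vs smaller child 5 at index 4, swap → [63, 5, 6, 17, 29, 26, 52, 77, 28, 70, 76, 83]
sift down from index 0:
  63 vs smaller child 5 at index 1, swap → [5, 63, 6, 17, 29, 26, 52, 77, 28, 70, 76, 83]
  63 vs smaller child 17 at index 3, swap → [5, 17, 6, 63, 29, 26, 52, 77, 28, 70, 76, 83]
  63 vs smaller child 28 at index 8, swap → [5, 17, 6, 28, 29, 26, 52, 77, 63, 70, 76, 83]

[5, 17, 6, 28, 29, 26, 52, 77, 63, 70, 76, 83]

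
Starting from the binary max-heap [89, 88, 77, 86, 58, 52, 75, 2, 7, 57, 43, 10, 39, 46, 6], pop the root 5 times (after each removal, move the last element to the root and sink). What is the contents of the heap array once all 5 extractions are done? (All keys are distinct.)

extract-max #1 returns 89:
  remove root 89; move last element 6 to root → [6, 88, 77, 86, 58, 52, 75, 2, 7, 57, 43, 10, 39, 46]
  6 vs larger child 88 at index 1, swap → [88, 6, 77, 86, 58, 52, 75, 2, 7, 57, 43, 10, 39, 46]
  6 vs larger child 86 at index 3, swap → [88, 86, 77, 6, 58, 52, 75, 2, 7, 57, 43, 10, 39, 46]
  6 vs larger child 7 at index 8, swap → [88, 86, 77, 7, 58, 52, 75, 2, 6, 57, 43, 10, 39, 46]
extract-max #2 returns 88:
  remove root 88; move last element 46 to root → [46, 86, 77, 7, 58, 52, 75, 2, 6, 57, 43, 10, 39]
  46 vs larger child 86 at index 1, swap → [86, 46, 77, 7, 58, 52, 75, 2, 6, 57, 43, 10, 39]
  46 vs larger child 58 at index 4, swap → [86, 58, 77, 7, 46, 52, 75, 2, 6, 57, 43, 10, 39]
  46 vs larger child 57 at index 9, swap → [86, 58, 77, 7, 57, 52, 75, 2, 6, 46, 43, 10, 39]
extract-max #3 returns 86:
  remove root 86; move last element 39 to root → [39, 58, 77, 7, 57, 52, 75, 2, 6, 46, 43, 10]
  39 vs larger child 77 at index 2, swap → [77, 58, 39, 7, 57, 52, 75, 2, 6, 46, 43, 10]
  39 vs larger child 75 at index 6, swap → [77, 58, 75, 7, 57, 52, 39, 2, 6, 46, 43, 10]
extract-max #4 returns 77:
  remove root 77; move last element 10 to root → [10, 58, 75, 7, 57, 52, 39, 2, 6, 46, 43]
  10 vs larger child 75 at index 2, swap → [75, 58, 10, 7, 57, 52, 39, 2, 6, 46, 43]
  10 vs larger child 52 at index 5, swap → [75, 58, 52, 7, 57, 10, 39, 2, 6, 46, 43]
extract-max #5 returns 75:
  remove root 75; move last element 43 to root → [43, 58, 52, 7, 57, 10, 39, 2, 6, 46]
  43 vs larger child 58 at index 1, swap → [58, 43, 52, 7, 57, 10, 39, 2, 6, 46]
  43 vs larger child 57 at index 4, swap → [58, 57, 52, 7, 43, 10, 39, 2, 6, 46]
  43 vs only child 46 at index 9, swap → [58, 57, 52, 7, 46, 10, 39, 2, 6, 43]

[58, 57, 52, 7, 46, 10, 39, 2, 6, 43]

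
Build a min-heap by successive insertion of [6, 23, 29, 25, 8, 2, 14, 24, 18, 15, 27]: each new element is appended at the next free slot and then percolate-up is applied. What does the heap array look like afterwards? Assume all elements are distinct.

[2, 8, 6, 18, 15, 29, 14, 25, 24, 23, 27]

Insert 6:
  append 6 at index 0 → [6] (no swap needed)
Insert 23:
  append 23 at index 1 → [6, 23] (no swap needed)
Insert 29:
  append 29 at index 2 → [6, 23, 29] (no swap needed)
Insert 25:
  append 25 at index 3 → [6, 23, 29, 25] (no swap needed)
Insert 8:
  append 8 at index 4 → [6, 23, 29, 25, 8]
  8 < parent 23 at index 1, swap → [6, 8, 29, 25, 23]
Insert 2:
  append 2 at index 5 → [6, 8, 29, 25, 23, 2]
  2 < parent 29 at index 2, swap → [6, 8, 2, 25, 23, 29]
  2 < parent 6 at index 0, swap → [2, 8, 6, 25, 23, 29]
Insert 14:
  append 14 at index 6 → [2, 8, 6, 25, 23, 29, 14] (no swap needed)
Insert 24:
  append 24 at index 7 → [2, 8, 6, 25, 23, 29, 14, 24]
  24 < parent 25 at index 3, swap → [2, 8, 6, 24, 23, 29, 14, 25]
Insert 18:
  append 18 at index 8 → [2, 8, 6, 24, 23, 29, 14, 25, 18]
  18 < parent 24 at index 3, swap → [2, 8, 6, 18, 23, 29, 14, 25, 24]
Insert 15:
  append 15 at index 9 → [2, 8, 6, 18, 23, 29, 14, 25, 24, 15]
  15 < parent 23 at index 4, swap → [2, 8, 6, 18, 15, 29, 14, 25, 24, 23]
Insert 27:
  append 27 at index 10 → [2, 8, 6, 18, 15, 29, 14, 25, 24, 23, 27] (no swap needed)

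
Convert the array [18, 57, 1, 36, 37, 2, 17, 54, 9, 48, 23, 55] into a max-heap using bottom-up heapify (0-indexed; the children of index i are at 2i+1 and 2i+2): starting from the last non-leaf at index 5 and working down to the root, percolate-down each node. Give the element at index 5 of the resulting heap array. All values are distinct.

sift down from index 5:
  2 vs only child 55 at index 11, swap → [18, 57, 1, 36, 37, 55, 17, 54, 9, 48, 23, 2]
sift down from index 4:
  37 vs larger child 48 at index 9, swap → [18, 57, 1, 36, 48, 55, 17, 54, 9, 37, 23, 2]
sift down from index 3:
  36 vs larger child 54 at index 7, swap → [18, 57, 1, 54, 48, 55, 17, 36, 9, 37, 23, 2]
sift down from index 2:
  1 vs larger child 55 at index 5, swap → [18, 57, 55, 54, 48, 1, 17, 36, 9, 37, 23, 2]
  1 vs only child 2 at index 11, swap → [18, 57, 55, 54, 48, 2, 17, 36, 9, 37, 23, 1]
sift down from index 1: already satisfies heap property
sift down from index 0:
  18 vs larger child 57 at index 1, swap → [57, 18, 55, 54, 48, 2, 17, 36, 9, 37, 23, 1]
  18 vs larger child 54 at index 3, swap → [57, 54, 55, 18, 48, 2, 17, 36, 9, 37, 23, 1]
  18 vs larger child 36 at index 7, swap → [57, 54, 55, 36, 48, 2, 17, 18, 9, 37, 23, 1]
resulting array: [57, 54, 55, 36, 48, 2, 17, 18, 9, 37, 23, 1]

2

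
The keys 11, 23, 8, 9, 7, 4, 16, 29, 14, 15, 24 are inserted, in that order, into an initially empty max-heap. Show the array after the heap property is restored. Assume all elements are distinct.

[29, 24, 16, 14, 23, 4, 8, 9, 11, 7, 15]

Insert 11:
  append 11 at index 0 → [11] (no swap needed)
Insert 23:
  append 23 at index 1 → [11, 23]
  23 > parent 11 at index 0, swap → [23, 11]
Insert 8:
  append 8 at index 2 → [23, 11, 8] (no swap needed)
Insert 9:
  append 9 at index 3 → [23, 11, 8, 9] (no swap needed)
Insert 7:
  append 7 at index 4 → [23, 11, 8, 9, 7] (no swap needed)
Insert 4:
  append 4 at index 5 → [23, 11, 8, 9, 7, 4] (no swap needed)
Insert 16:
  append 16 at index 6 → [23, 11, 8, 9, 7, 4, 16]
  16 > parent 8 at index 2, swap → [23, 11, 16, 9, 7, 4, 8]
Insert 29:
  append 29 at index 7 → [23, 11, 16, 9, 7, 4, 8, 29]
  29 > parent 9 at index 3, swap → [23, 11, 16, 29, 7, 4, 8, 9]
  29 > parent 11 at index 1, swap → [23, 29, 16, 11, 7, 4, 8, 9]
  29 > parent 23 at index 0, swap → [29, 23, 16, 11, 7, 4, 8, 9]
Insert 14:
  append 14 at index 8 → [29, 23, 16, 11, 7, 4, 8, 9, 14]
  14 > parent 11 at index 3, swap → [29, 23, 16, 14, 7, 4, 8, 9, 11]
Insert 15:
  append 15 at index 9 → [29, 23, 16, 14, 7, 4, 8, 9, 11, 15]
  15 > parent 7 at index 4, swap → [29, 23, 16, 14, 15, 4, 8, 9, 11, 7]
Insert 24:
  append 24 at index 10 → [29, 23, 16, 14, 15, 4, 8, 9, 11, 7, 24]
  24 > parent 15 at index 4, swap → [29, 23, 16, 14, 24, 4, 8, 9, 11, 7, 15]
  24 > parent 23 at index 1, swap → [29, 24, 16, 14, 23, 4, 8, 9, 11, 7, 15]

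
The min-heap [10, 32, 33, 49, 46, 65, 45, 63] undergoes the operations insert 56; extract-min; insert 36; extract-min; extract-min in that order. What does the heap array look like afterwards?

[36, 46, 45, 63, 56, 65, 49]

insert 56:
  append 56 at index 8 → [10, 32, 33, 49, 46, 65, 45, 63, 56] (no swap needed)
extract-min → returns 10:
  remove root 10; move last element 56 to root → [56, 32, 33, 49, 46, 65, 45, 63]
  56 vs smaller child 32 at index 1, swap → [32, 56, 33, 49, 46, 65, 45, 63]
  56 vs smaller child 46 at index 4, swap → [32, 46, 33, 49, 56, 65, 45, 63]
insert 36:
  append 36 at index 8 → [32, 46, 33, 49, 56, 65, 45, 63, 36]
  36 < parent 49 at index 3, swap → [32, 46, 33, 36, 56, 65, 45, 63, 49]
  36 < parent 46 at index 1, swap → [32, 36, 33, 46, 56, 65, 45, 63, 49]
extract-min → returns 32:
  remove root 32; move last element 49 to root → [49, 36, 33, 46, 56, 65, 45, 63]
  49 vs smaller child 33 at index 2, swap → [33, 36, 49, 46, 56, 65, 45, 63]
  49 vs smaller child 45 at index 6, swap → [33, 36, 45, 46, 56, 65, 49, 63]
extract-min → returns 33:
  remove root 33; move last element 63 to root → [63, 36, 45, 46, 56, 65, 49]
  63 vs smaller child 36 at index 1, swap → [36, 63, 45, 46, 56, 65, 49]
  63 vs smaller child 46 at index 3, swap → [36, 46, 45, 63, 56, 65, 49]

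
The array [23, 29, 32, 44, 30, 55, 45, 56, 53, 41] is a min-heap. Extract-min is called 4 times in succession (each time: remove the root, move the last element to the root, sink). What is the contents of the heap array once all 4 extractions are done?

[41, 44, 45, 56, 53, 55]

extract-min #1 returns 23:
  remove root 23; move last element 41 to root → [41, 29, 32, 44, 30, 55, 45, 56, 53]
  41 vs smaller child 29 at index 1, swap → [29, 41, 32, 44, 30, 55, 45, 56, 53]
  41 vs smaller child 30 at index 4, swap → [29, 30, 32, 44, 41, 55, 45, 56, 53]
extract-min #2 returns 29:
  remove root 29; move last element 53 to root → [53, 30, 32, 44, 41, 55, 45, 56]
  53 vs smaller child 30 at index 1, swap → [30, 53, 32, 44, 41, 55, 45, 56]
  53 vs smaller child 41 at index 4, swap → [30, 41, 32, 44, 53, 55, 45, 56]
extract-min #3 returns 30:
  remove root 30; move last element 56 to root → [56, 41, 32, 44, 53, 55, 45]
  56 vs smaller child 32 at index 2, swap → [32, 41, 56, 44, 53, 55, 45]
  56 vs smaller child 45 at index 6, swap → [32, 41, 45, 44, 53, 55, 56]
extract-min #4 returns 32:
  remove root 32; move last element 56 to root → [56, 41, 45, 44, 53, 55]
  56 vs smaller child 41 at index 1, swap → [41, 56, 45, 44, 53, 55]
  56 vs smaller child 44 at index 3, swap → [41, 44, 45, 56, 53, 55]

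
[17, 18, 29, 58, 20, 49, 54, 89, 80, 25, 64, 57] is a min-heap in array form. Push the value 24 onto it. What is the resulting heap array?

[17, 18, 24, 58, 20, 29, 54, 89, 80, 25, 64, 57, 49]

append 24 at index 12 → [17, 18, 29, 58, 20, 49, 54, 89, 80, 25, 64, 57, 24]
24 < parent 49 at index 5, swap → [17, 18, 29, 58, 20, 24, 54, 89, 80, 25, 64, 57, 49]
24 < parent 29 at index 2, swap → [17, 18, 24, 58, 20, 29, 54, 89, 80, 25, 64, 57, 49]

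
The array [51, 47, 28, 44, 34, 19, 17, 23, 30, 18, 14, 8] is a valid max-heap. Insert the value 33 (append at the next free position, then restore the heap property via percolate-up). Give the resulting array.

[51, 47, 33, 44, 34, 28, 17, 23, 30, 18, 14, 8, 19]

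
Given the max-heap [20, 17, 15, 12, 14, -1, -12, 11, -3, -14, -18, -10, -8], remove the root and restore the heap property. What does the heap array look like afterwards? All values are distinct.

remove root 20; move last element -8 to root → [-8, 17, 15, 12, 14, -1, -12, 11, -3, -14, -18, -10]
-8 vs larger child 17 at index 1, swap → [17, -8, 15, 12, 14, -1, -12, 11, -3, -14, -18, -10]
-8 vs larger child 14 at index 4, swap → [17, 14, 15, 12, -8, -1, -12, 11, -3, -14, -18, -10]

[17, 14, 15, 12, -8, -1, -12, 11, -3, -14, -18, -10]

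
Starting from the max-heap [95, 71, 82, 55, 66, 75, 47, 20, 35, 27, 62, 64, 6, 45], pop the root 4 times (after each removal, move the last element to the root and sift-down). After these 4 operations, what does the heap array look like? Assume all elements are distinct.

extract-max #1 returns 95:
  remove root 95; move last element 45 to root → [45, 71, 82, 55, 66, 75, 47, 20, 35, 27, 62, 64, 6]
  45 vs larger child 82 at index 2, swap → [82, 71, 45, 55, 66, 75, 47, 20, 35, 27, 62, 64, 6]
  45 vs larger child 75 at index 5, swap → [82, 71, 75, 55, 66, 45, 47, 20, 35, 27, 62, 64, 6]
  45 vs larger child 64 at index 11, swap → [82, 71, 75, 55, 66, 64, 47, 20, 35, 27, 62, 45, 6]
extract-max #2 returns 82:
  remove root 82; move last element 6 to root → [6, 71, 75, 55, 66, 64, 47, 20, 35, 27, 62, 45]
  6 vs larger child 75 at index 2, swap → [75, 71, 6, 55, 66, 64, 47, 20, 35, 27, 62, 45]
  6 vs larger child 64 at index 5, swap → [75, 71, 64, 55, 66, 6, 47, 20, 35, 27, 62, 45]
  6 vs only child 45 at index 11, swap → [75, 71, 64, 55, 66, 45, 47, 20, 35, 27, 62, 6]
extract-max #3 returns 75:
  remove root 75; move last element 6 to root → [6, 71, 64, 55, 66, 45, 47, 20, 35, 27, 62]
  6 vs larger child 71 at index 1, swap → [71, 6, 64, 55, 66, 45, 47, 20, 35, 27, 62]
  6 vs larger child 66 at index 4, swap → [71, 66, 64, 55, 6, 45, 47, 20, 35, 27, 62]
  6 vs larger child 62 at index 10, swap → [71, 66, 64, 55, 62, 45, 47, 20, 35, 27, 6]
extract-max #4 returns 71:
  remove root 71; move last element 6 to root → [6, 66, 64, 55, 62, 45, 47, 20, 35, 27]
  6 vs larger child 66 at index 1, swap → [66, 6, 64, 55, 62, 45, 47, 20, 35, 27]
  6 vs larger child 62 at index 4, swap → [66, 62, 64, 55, 6, 45, 47, 20, 35, 27]
  6 vs only child 27 at index 9, swap → [66, 62, 64, 55, 27, 45, 47, 20, 35, 6]

[66, 62, 64, 55, 27, 45, 47, 20, 35, 6]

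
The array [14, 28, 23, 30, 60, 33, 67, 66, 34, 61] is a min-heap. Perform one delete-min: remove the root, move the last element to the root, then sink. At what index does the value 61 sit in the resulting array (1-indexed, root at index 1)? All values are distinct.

remove root 14; move last element 61 to root → [61, 28, 23, 30, 60, 33, 67, 66, 34]
61 vs smaller child 23 at index 3, swap → [23, 28, 61, 30, 60, 33, 67, 66, 34]
61 vs smaller child 33 at index 6, swap → [23, 28, 33, 30, 60, 61, 67, 66, 34]
resulting array: [23, 28, 33, 30, 60, 61, 67, 66, 34]

6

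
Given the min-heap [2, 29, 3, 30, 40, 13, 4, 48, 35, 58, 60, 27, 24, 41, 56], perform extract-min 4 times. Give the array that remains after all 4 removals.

extract-min #1 returns 2:
  remove root 2; move last element 56 to root → [56, 29, 3, 30, 40, 13, 4, 48, 35, 58, 60, 27, 24, 41]
  56 vs smaller child 3 at index 2, swap → [3, 29, 56, 30, 40, 13, 4, 48, 35, 58, 60, 27, 24, 41]
  56 vs smaller child 4 at index 6, swap → [3, 29, 4, 30, 40, 13, 56, 48, 35, 58, 60, 27, 24, 41]
  56 vs only child 41 at index 13, swap → [3, 29, 4, 30, 40, 13, 41, 48, 35, 58, 60, 27, 24, 56]
extract-min #2 returns 3:
  remove root 3; move last element 56 to root → [56, 29, 4, 30, 40, 13, 41, 48, 35, 58, 60, 27, 24]
  56 vs smaller child 4 at index 2, swap → [4, 29, 56, 30, 40, 13, 41, 48, 35, 58, 60, 27, 24]
  56 vs smaller child 13 at index 5, swap → [4, 29, 13, 30, 40, 56, 41, 48, 35, 58, 60, 27, 24]
  56 vs smaller child 24 at index 12, swap → [4, 29, 13, 30, 40, 24, 41, 48, 35, 58, 60, 27, 56]
extract-min #3 returns 4:
  remove root 4; move last element 56 to root → [56, 29, 13, 30, 40, 24, 41, 48, 35, 58, 60, 27]
  56 vs smaller child 13 at index 2, swap → [13, 29, 56, 30, 40, 24, 41, 48, 35, 58, 60, 27]
  56 vs smaller child 24 at index 5, swap → [13, 29, 24, 30, 40, 56, 41, 48, 35, 58, 60, 27]
  56 vs only child 27 at index 11, swap → [13, 29, 24, 30, 40, 27, 41, 48, 35, 58, 60, 56]
extract-min #4 returns 13:
  remove root 13; move last element 56 to root → [56, 29, 24, 30, 40, 27, 41, 48, 35, 58, 60]
  56 vs smaller child 24 at index 2, swap → [24, 29, 56, 30, 40, 27, 41, 48, 35, 58, 60]
  56 vs smaller child 27 at index 5, swap → [24, 29, 27, 30, 40, 56, 41, 48, 35, 58, 60]

[24, 29, 27, 30, 40, 56, 41, 48, 35, 58, 60]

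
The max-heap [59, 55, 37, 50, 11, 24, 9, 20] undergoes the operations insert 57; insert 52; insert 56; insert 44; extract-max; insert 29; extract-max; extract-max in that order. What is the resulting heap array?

[55, 52, 44, 50, 24, 37, 9, 20, 29, 11]

insert 57:
  append 57 at index 8 → [59, 55, 37, 50, 11, 24, 9, 20, 57]
  57 > parent 50 at index 3, swap → [59, 55, 37, 57, 11, 24, 9, 20, 50]
  57 > parent 55 at index 1, swap → [59, 57, 37, 55, 11, 24, 9, 20, 50]
insert 52:
  append 52 at index 9 → [59, 57, 37, 55, 11, 24, 9, 20, 50, 52]
  52 > parent 11 at index 4, swap → [59, 57, 37, 55, 52, 24, 9, 20, 50, 11]
insert 56:
  append 56 at index 10 → [59, 57, 37, 55, 52, 24, 9, 20, 50, 11, 56]
  56 > parent 52 at index 4, swap → [59, 57, 37, 55, 56, 24, 9, 20, 50, 11, 52]
insert 44:
  append 44 at index 11 → [59, 57, 37, 55, 56, 24, 9, 20, 50, 11, 52, 44]
  44 > parent 24 at index 5, swap → [59, 57, 37, 55, 56, 44, 9, 20, 50, 11, 52, 24]
  44 > parent 37 at index 2, swap → [59, 57, 44, 55, 56, 37, 9, 20, 50, 11, 52, 24]
extract-max → returns 59:
  remove root 59; move last element 24 to root → [24, 57, 44, 55, 56, 37, 9, 20, 50, 11, 52]
  24 vs larger child 57 at index 1, swap → [57, 24, 44, 55, 56, 37, 9, 20, 50, 11, 52]
  24 vs larger child 56 at index 4, swap → [57, 56, 44, 55, 24, 37, 9, 20, 50, 11, 52]
  24 vs larger child 52 at index 10, swap → [57, 56, 44, 55, 52, 37, 9, 20, 50, 11, 24]
insert 29:
  append 29 at index 11 → [57, 56, 44, 55, 52, 37, 9, 20, 50, 11, 24, 29] (no swap needed)
extract-max → returns 57:
  remove root 57; move last element 29 to root → [29, 56, 44, 55, 52, 37, 9, 20, 50, 11, 24]
  29 vs larger child 56 at index 1, swap → [56, 29, 44, 55, 52, 37, 9, 20, 50, 11, 24]
  29 vs larger child 55 at index 3, swap → [56, 55, 44, 29, 52, 37, 9, 20, 50, 11, 24]
  29 vs larger child 50 at index 8, swap → [56, 55, 44, 50, 52, 37, 9, 20, 29, 11, 24]
extract-max → returns 56:
  remove root 56; move last element 24 to root → [24, 55, 44, 50, 52, 37, 9, 20, 29, 11]
  24 vs larger child 55 at index 1, swap → [55, 24, 44, 50, 52, 37, 9, 20, 29, 11]
  24 vs larger child 52 at index 4, swap → [55, 52, 44, 50, 24, 37, 9, 20, 29, 11]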